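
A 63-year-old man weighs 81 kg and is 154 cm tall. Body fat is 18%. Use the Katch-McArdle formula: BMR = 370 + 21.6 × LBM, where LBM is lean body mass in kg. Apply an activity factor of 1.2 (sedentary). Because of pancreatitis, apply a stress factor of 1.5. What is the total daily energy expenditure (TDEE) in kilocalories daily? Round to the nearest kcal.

3248 kilocalories daily

LBM = 81 × (1 − 0.18) = 66.42 kg. Katch-McArdle: BMR = 370 + 21.6 × 66.42 = 1804.672 kcal/day.
TEE = BMR × activity factor = 1804.672 × 1.2 = 2165.6064 kcal/day.
Apply stress factor: 2165.6064 × 1.5 = 3248.4096 kcal/day.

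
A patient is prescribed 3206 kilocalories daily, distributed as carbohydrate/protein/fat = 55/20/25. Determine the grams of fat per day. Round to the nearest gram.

89 g/day

Fat energy = 25% × 3206 = 801.5 kcal.
At 9 kcal/g: 801.5 ÷ 9 = 89.0556 g.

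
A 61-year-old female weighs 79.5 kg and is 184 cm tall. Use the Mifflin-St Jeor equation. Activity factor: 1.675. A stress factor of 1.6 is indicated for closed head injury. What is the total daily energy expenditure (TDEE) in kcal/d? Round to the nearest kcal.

Mifflin-St Jeor (female): BMR = 10(79.5) + 6.25(184) − 5(61) − 161 = 795 + 1150 − 305 − 161 = 1479 kcal/day.
TEE = BMR × activity factor = 1479 × 1.675 = 2477.325 kcal/day.
Apply stress factor: 2477.325 × 1.6 = 3963.72 kcal/day.

3964 kcal/d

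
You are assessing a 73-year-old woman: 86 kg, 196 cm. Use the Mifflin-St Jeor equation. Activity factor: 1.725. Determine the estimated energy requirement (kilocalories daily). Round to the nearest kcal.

Mifflin-St Jeor (female): BMR = 10(86) + 6.25(196) − 5(73) − 161 = 860 + 1225 − 365 − 161 = 1559 kcal/day.
TEE = BMR × activity factor = 1559 × 1.725 = 2689.275 kcal/day.

2689 kilocalories daily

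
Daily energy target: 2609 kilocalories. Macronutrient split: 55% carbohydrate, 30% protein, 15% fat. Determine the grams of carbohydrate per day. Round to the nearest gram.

Carbohydrate energy = 55% × 2609 = 1434.95 kcal.
At 4 kcal/g: 1434.95 ÷ 4 = 358.7375 g.

359 g/day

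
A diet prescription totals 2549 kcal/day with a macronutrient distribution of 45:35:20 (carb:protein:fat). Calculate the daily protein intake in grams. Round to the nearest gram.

Protein energy = 35% × 2549 = 892.15 kcal.
At 4 kcal/g: 892.15 ÷ 4 = 223.0375 g.

223 g/day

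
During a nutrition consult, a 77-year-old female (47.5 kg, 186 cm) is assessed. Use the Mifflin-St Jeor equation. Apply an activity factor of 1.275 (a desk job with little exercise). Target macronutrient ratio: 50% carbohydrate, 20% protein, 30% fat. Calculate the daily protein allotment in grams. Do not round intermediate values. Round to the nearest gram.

70 g/day

Mifflin-St Jeor (female): BMR = 10(47.5) + 6.25(186) − 5(77) − 161 = 475 + 1162.5 − 385 − 161 = 1091.5 kcal/day.
TEE = 1091.5 × 1.275 = 1391.6625 kcal/day.
Protein energy = 20% × 1391.6625 = 278.3325 kcal.
Protein = 278.3325 ÷ 4 kcal/g = 69.5831 g.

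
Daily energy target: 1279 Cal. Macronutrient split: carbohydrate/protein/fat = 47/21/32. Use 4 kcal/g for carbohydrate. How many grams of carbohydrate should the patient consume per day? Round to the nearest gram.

150 g/day

Carbohydrate energy = 47% × 1279 = 601.13 kcal.
At 4 kcal/g: 601.13 ÷ 4 = 150.2825 g.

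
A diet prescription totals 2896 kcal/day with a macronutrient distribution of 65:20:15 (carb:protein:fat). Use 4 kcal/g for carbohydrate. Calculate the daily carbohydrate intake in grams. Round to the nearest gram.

471 g/day

Carbohydrate energy = 65% × 2896 = 1882.4 kcal.
At 4 kcal/g: 1882.4 ÷ 4 = 470.6 g.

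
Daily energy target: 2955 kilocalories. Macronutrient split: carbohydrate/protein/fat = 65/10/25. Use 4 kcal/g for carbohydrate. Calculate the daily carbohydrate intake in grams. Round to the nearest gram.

Carbohydrate energy = 65% × 2955 = 1920.75 kcal.
At 4 kcal/g: 1920.75 ÷ 4 = 480.1875 g.

480 g/day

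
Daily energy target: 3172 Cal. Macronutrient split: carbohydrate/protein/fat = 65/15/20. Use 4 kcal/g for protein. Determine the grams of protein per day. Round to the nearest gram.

119 g/day

Protein energy = 15% × 3172 = 475.8 kcal.
At 4 kcal/g: 475.8 ÷ 4 = 118.95 g.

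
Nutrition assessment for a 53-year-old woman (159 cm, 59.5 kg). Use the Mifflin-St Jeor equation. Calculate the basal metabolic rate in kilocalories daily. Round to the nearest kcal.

1163 kilocalories daily

Mifflin-St Jeor (female): BMR = 10(59.5) + 6.25(159) − 5(53) − 161 = 595 + 993.75 − 265 − 161 = 1162.75 kcal/day.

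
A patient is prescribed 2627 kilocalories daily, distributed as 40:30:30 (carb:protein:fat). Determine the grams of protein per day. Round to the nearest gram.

197 g/day

Protein energy = 30% × 2627 = 788.1 kcal.
At 4 kcal/g: 788.1 ÷ 4 = 197.025 g.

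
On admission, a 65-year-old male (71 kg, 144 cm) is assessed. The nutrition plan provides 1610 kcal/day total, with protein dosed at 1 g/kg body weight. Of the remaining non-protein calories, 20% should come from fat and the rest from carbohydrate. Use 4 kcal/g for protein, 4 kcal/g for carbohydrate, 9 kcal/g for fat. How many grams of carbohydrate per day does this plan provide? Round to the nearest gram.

Protein = 1 × 71 = 71 g → 71 × 4 = 284 kcal.
Non-protein calories = 1610 − 284 = 1326 kcal.
Fat: 20% × 1326 = 265.2 kcal; carbohydrate: 1060.8 kcal.
Carbohydrate: 1060.8 kcal ÷ 4 kcal/g = 265.2 g.

265 g/day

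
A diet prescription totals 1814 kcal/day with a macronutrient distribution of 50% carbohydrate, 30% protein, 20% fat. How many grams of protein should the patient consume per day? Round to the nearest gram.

Protein energy = 30% × 1814 = 544.2 kcal.
At 4 kcal/g: 544.2 ÷ 4 = 136.05 g.

136 g/day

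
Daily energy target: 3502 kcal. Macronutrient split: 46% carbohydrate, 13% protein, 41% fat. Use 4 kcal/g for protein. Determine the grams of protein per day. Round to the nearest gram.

Protein energy = 13% × 3502 = 455.26 kcal.
At 4 kcal/g: 455.26 ÷ 4 = 113.815 g.

114 g/day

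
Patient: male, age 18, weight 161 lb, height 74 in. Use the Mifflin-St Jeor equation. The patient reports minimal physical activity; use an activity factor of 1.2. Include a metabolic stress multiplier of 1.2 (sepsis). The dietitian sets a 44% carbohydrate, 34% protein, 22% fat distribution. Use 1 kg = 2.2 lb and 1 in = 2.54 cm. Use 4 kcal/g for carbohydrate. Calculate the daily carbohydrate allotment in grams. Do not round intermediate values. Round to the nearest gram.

289 g/day

Convert to metric: weight = 161 ÷ 2.2 = 73.1818 kg; height = 74 × 2.54 = 187.96 cm.
Mifflin-St Jeor (male): BMR = 10(73.1818) + 6.25(187.96) − 5(18) + 5 = 731.8182 + 1174.75 − 90 + 5 = 1821.5682 kcal/day.
TEE = 1821.5682 × 1.2 = 2185.8818 kcal/day.
With stress factor 1.2: 2185.8818 × 1.2 = 2623.0582 kcal/day.
Carbohydrate energy = 44% × 2623.0582 = 1154.1456 kcal.
Carbohydrate = 1154.1456 ÷ 4 kcal/g = 288.5364 g.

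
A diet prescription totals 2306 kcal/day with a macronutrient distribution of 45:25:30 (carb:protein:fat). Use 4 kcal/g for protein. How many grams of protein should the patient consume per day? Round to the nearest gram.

Protein energy = 25% × 2306 = 576.5 kcal.
At 4 kcal/g: 576.5 ÷ 4 = 144.125 g.

144 g/day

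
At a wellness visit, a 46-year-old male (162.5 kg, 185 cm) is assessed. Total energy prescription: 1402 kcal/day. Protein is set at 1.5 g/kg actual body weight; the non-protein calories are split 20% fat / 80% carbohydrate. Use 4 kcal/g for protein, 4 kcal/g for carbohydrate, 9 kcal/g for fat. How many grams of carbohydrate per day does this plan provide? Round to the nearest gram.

85 g/day

Protein = 1.5 × 162.5 = 243.75 g → 243.75 × 4 = 975 kcal.
Non-protein calories = 1402 − 975 = 427 kcal.
Fat: 20% × 427 = 85.4 kcal; carbohydrate: 341.6 kcal.
Carbohydrate: 341.6 kcal ÷ 4 kcal/g = 85.4 g.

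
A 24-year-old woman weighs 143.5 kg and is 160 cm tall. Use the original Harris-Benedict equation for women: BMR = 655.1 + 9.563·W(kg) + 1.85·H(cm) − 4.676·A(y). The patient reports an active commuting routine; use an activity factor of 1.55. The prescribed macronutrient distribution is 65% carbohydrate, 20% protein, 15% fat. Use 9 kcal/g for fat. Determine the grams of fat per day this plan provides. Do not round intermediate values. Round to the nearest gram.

Harris-Benedict: BMR = 655.1 + 9.563(143.5) + 1.85(160) − 4.676(24) = 2211.1665 kcal/day.
TEE = 2211.1665 × 1.55 = 3427.3081 kcal/day.
Fat energy = 15% × 3427.3081 = 514.0962 kcal.
Fat = 514.0962 ÷ 9 kcal/g = 57.1218 g.

57 g/day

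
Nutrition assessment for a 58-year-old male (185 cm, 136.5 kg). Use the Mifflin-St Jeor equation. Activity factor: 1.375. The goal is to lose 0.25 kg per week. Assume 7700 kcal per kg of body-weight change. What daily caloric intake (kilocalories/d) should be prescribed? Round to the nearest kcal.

2800 kilocalories/d

Mifflin-St Jeor (male): BMR = 10(136.5) + 6.25(185) − 5(58) + 5 = 1365 + 1156.25 − 290 + 5 = 2236.25 kcal/day.
TEE = 2236.25 × 1.375 = 3074.8438 kcal/day.
Required daily deficit = 0.25 × 7700 ÷ 7 = 275 kcal/day.
Target intake = 3074.8438 − 275 = 2799.8438 kcal/day.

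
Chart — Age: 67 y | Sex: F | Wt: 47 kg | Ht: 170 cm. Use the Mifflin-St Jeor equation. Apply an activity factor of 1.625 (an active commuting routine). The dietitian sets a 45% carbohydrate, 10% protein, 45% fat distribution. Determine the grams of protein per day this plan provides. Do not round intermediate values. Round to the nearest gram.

Mifflin-St Jeor (female): BMR = 10(47) + 6.25(170) − 5(67) − 161 = 470 + 1062.5 − 335 − 161 = 1036.5 kcal/day.
TEE = 1036.5 × 1.625 = 1684.3125 kcal/day.
Protein energy = 10% × 1684.3125 = 168.4313 kcal.
Protein = 168.4313 ÷ 4 kcal/g = 42.1078 g.

42 g/day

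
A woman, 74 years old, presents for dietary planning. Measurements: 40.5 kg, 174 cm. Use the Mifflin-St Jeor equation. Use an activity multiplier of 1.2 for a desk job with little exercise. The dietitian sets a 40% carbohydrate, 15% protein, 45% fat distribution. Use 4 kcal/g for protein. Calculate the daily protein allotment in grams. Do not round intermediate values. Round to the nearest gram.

43 g/day

Mifflin-St Jeor (female): BMR = 10(40.5) + 6.25(174) − 5(74) − 161 = 405 + 1087.5 − 370 − 161 = 961.5 kcal/day.
TEE = 961.5 × 1.2 = 1153.8 kcal/day.
Protein energy = 15% × 1153.8 = 173.07 kcal.
Protein = 173.07 ÷ 4 kcal/g = 43.2675 g.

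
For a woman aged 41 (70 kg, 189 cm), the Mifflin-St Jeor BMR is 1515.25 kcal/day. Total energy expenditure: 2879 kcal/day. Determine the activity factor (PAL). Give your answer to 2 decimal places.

1.90

Activity factor = TEE ÷ BMR = 2879 ÷ 1515.25 = 1.9.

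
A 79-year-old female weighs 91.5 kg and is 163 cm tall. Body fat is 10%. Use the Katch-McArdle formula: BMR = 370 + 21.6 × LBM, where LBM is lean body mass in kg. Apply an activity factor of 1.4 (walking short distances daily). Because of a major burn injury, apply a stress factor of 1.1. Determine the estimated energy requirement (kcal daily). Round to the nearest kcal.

3309 kcal daily

LBM = 91.5 × (1 − 0.1) = 82.35 kg. Katch-McArdle: BMR = 370 + 21.6 × 82.35 = 2148.76 kcal/day.
TEE = BMR × activity factor = 2148.76 × 1.4 = 3008.264 kcal/day.
Apply stress factor: 3008.264 × 1.1 = 3309.0904 kcal/day.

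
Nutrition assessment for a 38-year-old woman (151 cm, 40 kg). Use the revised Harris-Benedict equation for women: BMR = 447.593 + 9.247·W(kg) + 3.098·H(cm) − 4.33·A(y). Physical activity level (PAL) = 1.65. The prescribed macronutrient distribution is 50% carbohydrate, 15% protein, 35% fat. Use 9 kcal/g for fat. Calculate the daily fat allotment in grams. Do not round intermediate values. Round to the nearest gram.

72 g/day

Harris-Benedict: BMR = 447.593 + 9.247(40) + 3.098(151) − 4.33(38) = 1120.731 kcal/day.
TEE = 1120.731 × 1.65 = 1849.2062 kcal/day.
Fat energy = 35% × 1849.2062 = 647.2222 kcal.
Fat = 647.2222 ÷ 9 kcal/g = 71.9136 g.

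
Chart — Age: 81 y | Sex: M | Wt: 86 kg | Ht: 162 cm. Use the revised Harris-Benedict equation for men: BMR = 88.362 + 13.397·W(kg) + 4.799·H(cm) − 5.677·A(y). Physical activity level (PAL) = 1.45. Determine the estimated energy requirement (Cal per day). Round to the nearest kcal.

2259 Cal per day

Harris-Benedict: BMR = 88.362 + 13.397(86) + 4.799(162) − 5.677(81) = 1558.105 kcal/day.
TEE = BMR × activity factor = 1558.105 × 1.45 = 2259.2523 kcal/day.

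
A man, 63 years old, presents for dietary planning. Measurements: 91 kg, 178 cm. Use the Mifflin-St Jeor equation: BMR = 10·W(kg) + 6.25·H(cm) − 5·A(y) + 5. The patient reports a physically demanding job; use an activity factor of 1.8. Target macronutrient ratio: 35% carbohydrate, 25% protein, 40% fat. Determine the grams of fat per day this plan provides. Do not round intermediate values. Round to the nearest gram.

Mifflin-St Jeor (male): BMR = 10(91) + 6.25(178) − 5(63) + 5 = 910 + 1112.5 − 315 + 5 = 1712.5 kcal/day.
TEE = 1712.5 × 1.8 = 3082.5 kcal/day.
Fat energy = 40% × 3082.5 = 1233 kcal.
Fat = 1233 ÷ 9 kcal/g = 137 g.

137 g/day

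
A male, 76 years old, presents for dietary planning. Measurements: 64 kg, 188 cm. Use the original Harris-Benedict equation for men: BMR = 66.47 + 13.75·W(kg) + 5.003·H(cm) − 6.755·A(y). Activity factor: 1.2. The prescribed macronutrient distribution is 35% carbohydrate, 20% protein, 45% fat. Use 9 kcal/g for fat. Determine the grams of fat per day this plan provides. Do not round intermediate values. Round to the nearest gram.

Harris-Benedict: BMR = 66.47 + 13.75(64) + 5.003(188) − 6.755(76) = 1373.654 kcal/day.
TEE = 1373.654 × 1.2 = 1648.3848 kcal/day.
Fat energy = 45% × 1648.3848 = 741.7732 kcal.
Fat = 741.7732 ÷ 9 kcal/g = 82.4192 g.

82 g/day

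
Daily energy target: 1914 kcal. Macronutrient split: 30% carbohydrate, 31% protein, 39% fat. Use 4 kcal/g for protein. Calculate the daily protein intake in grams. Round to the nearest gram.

Protein energy = 31% × 1914 = 593.34 kcal.
At 4 kcal/g: 593.34 ÷ 4 = 148.335 g.

148 g/day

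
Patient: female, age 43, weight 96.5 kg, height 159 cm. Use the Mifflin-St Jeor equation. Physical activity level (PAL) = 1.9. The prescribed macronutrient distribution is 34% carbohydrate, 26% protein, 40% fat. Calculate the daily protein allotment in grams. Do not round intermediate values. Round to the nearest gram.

Mifflin-St Jeor (female): BMR = 10(96.5) + 6.25(159) − 5(43) − 161 = 965 + 993.75 − 215 − 161 = 1582.75 kcal/day.
TEE = 1582.75 × 1.9 = 3007.225 kcal/day.
Protein energy = 26% × 3007.225 = 781.8785 kcal.
Protein = 781.8785 ÷ 4 kcal/g = 195.4696 g.

195 g/day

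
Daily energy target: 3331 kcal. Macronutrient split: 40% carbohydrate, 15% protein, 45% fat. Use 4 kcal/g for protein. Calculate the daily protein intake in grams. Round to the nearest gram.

Protein energy = 15% × 3331 = 499.65 kcal.
At 4 kcal/g: 499.65 ÷ 4 = 124.9125 g.

125 g/day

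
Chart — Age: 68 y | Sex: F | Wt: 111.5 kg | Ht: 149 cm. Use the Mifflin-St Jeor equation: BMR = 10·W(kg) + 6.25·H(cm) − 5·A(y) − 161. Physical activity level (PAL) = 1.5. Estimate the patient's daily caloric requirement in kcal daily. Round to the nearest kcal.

2318 kcal daily

Mifflin-St Jeor (female): BMR = 10(111.5) + 6.25(149) − 5(68) − 161 = 1115 + 931.25 − 340 − 161 = 1545.25 kcal/day.
TEE = BMR × activity factor = 1545.25 × 1.5 = 2317.875 kcal/day.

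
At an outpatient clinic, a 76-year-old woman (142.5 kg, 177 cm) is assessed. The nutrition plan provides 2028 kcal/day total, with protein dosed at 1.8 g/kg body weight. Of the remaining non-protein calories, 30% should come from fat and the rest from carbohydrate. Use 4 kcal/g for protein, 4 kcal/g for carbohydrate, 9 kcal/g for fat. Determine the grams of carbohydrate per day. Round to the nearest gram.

Protein = 1.8 × 142.5 = 256.5 g → 256.5 × 4 = 1026 kcal.
Non-protein calories = 2028 − 1026 = 1002 kcal.
Fat: 30% × 1002 = 300.6 kcal; carbohydrate: 701.4 kcal.
Carbohydrate: 701.4 kcal ÷ 4 kcal/g = 175.35 g.

175 g/day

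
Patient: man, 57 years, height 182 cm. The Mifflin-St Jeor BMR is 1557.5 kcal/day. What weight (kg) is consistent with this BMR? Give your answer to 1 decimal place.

1557.5 = 10·W + 6.25(182) − 5(57) + 5
10·W = 1557.5 − 857.5 = 700, so W = 70 kg.

70.0 kg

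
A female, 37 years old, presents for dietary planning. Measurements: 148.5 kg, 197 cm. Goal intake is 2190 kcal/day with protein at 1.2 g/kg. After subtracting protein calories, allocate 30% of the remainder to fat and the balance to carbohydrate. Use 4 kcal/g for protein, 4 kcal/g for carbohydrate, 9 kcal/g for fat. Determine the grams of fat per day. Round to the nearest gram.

49 g/day

Protein = 1.2 × 148.5 = 178.2 g → 178.2 × 4 = 712.8 kcal.
Non-protein calories = 2190 − 712.8 = 1477.2 kcal.
Fat: 30% × 1477.2 = 443.16 kcal; carbohydrate: 1034.04 kcal.
Fat: 443.16 kcal ÷ 9 kcal/g = 49.24 g.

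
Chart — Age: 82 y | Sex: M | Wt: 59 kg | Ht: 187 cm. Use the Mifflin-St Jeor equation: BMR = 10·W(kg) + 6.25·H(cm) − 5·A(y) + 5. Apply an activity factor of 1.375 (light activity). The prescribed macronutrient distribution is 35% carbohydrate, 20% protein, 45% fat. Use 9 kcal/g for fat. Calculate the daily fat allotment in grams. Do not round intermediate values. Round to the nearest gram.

93 g/day

Mifflin-St Jeor (male): BMR = 10(59) + 6.25(187) − 5(82) + 5 = 590 + 1168.75 − 410 + 5 = 1353.75 kcal/day.
TEE = 1353.75 × 1.375 = 1861.4063 kcal/day.
Fat energy = 45% × 1861.4063 = 837.6328 kcal.
Fat = 837.6328 ÷ 9 kcal/g = 93.0703 g.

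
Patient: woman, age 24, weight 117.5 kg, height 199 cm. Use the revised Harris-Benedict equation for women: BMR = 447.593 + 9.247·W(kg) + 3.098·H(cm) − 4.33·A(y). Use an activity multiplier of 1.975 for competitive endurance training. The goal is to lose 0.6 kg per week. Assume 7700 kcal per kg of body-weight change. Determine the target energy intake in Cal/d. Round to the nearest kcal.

Harris-Benedict: BMR = 447.593 + 9.247(117.5) + 3.098(199) − 4.33(24) = 2046.6975 kcal/day.
TEE = 2046.6975 × 1.975 = 4042.2276 kcal/day.
Required daily deficit = 0.6 × 7700 ÷ 7 = 660 kcal/day.
Target intake = 4042.2276 − 660 = 3382.2276 kcal/day.

3382 Cal/d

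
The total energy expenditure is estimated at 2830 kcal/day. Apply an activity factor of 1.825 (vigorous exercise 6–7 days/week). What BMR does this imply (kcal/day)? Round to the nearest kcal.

BMR = TEE ÷ activity factor = 2830 ÷ 1.825 = 1550.6849 kcal/day.

1551 kcal/day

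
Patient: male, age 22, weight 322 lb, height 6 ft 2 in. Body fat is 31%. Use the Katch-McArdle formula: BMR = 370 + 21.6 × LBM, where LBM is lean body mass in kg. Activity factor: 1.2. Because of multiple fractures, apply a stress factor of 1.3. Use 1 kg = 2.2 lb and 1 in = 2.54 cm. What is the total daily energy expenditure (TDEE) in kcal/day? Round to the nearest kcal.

Convert to metric: weight = 322 ÷ 2.2 = 146.3636 kg; height = (6×12 + 2) × 2.54 = 74 × 2.54 = 187.96 cm.
LBM = 146.3636 × (1 − 0.31) = 100.9909 kg. Katch-McArdle: BMR = 370 + 21.6 × 100.9909 = 2551.4036 kcal/day.
TEE = BMR × activity factor = 2551.4036 × 1.2 = 3061.6844 kcal/day.
Apply stress factor: 3061.6844 × 1.3 = 3980.1897 kcal/day.

3980 kcal/day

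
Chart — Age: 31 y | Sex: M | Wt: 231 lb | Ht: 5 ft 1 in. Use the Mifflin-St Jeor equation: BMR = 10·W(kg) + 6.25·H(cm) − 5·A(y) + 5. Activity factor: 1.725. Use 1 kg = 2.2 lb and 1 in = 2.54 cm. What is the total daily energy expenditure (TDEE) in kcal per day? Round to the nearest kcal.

Convert to metric: weight = 231 ÷ 2.2 = 105 kg; height = (5×12 + 1) × 2.54 = 61 × 2.54 = 154.94 cm.
Mifflin-St Jeor (male): BMR = 10(105) + 6.25(154.94) − 5(31) + 5 = 1050 + 968.375 − 155 + 5 = 1868.375 kcal/day.
TEE = BMR × activity factor = 1868.375 × 1.725 = 3222.9469 kcal/day.

3223 kcal per day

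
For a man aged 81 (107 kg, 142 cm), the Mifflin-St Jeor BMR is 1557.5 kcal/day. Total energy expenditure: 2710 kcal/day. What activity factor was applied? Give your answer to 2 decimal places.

Activity factor = TEE ÷ BMR = 2710 ÷ 1557.5 = 1.74.

1.74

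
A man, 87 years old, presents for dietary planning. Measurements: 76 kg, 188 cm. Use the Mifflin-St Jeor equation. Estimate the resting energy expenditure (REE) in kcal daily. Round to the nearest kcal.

Mifflin-St Jeor (male): BMR = 10(76) + 6.25(188) − 5(87) + 5 = 760 + 1175 − 435 + 5 = 1505 kcal/day.

1505 kcal daily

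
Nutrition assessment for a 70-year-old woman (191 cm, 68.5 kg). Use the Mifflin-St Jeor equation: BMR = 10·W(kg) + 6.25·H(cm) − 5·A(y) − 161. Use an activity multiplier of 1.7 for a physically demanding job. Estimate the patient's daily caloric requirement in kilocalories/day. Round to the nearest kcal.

2325 kilocalories/day

Mifflin-St Jeor (female): BMR = 10(68.5) + 6.25(191) − 5(70) − 161 = 685 + 1193.75 − 350 − 161 = 1367.75 kcal/day.
TEE = BMR × activity factor = 1367.75 × 1.7 = 2325.175 kcal/day.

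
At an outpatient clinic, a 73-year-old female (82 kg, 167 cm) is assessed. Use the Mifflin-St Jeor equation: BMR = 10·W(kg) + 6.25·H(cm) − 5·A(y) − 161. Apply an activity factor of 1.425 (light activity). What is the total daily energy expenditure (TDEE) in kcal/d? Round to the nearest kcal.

Mifflin-St Jeor (female): BMR = 10(82) + 6.25(167) − 5(73) − 161 = 820 + 1043.75 − 365 − 161 = 1337.75 kcal/day.
TEE = BMR × activity factor = 1337.75 × 1.425 = 1906.2938 kcal/day.

1906 kcal/d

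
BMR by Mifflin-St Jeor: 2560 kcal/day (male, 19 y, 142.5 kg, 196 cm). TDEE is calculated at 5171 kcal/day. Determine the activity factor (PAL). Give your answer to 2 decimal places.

Activity factor = TEE ÷ BMR = 5171 ÷ 2560 = 2.02.

2.02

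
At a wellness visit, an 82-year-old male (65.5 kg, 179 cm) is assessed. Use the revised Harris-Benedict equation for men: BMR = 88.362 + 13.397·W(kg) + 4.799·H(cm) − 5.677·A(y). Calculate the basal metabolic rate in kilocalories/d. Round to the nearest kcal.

1359 kilocalories/d

Harris-Benedict: BMR = 88.362 + 13.397(65.5) + 4.799(179) − 5.677(82) = 1359.3725 kcal/day.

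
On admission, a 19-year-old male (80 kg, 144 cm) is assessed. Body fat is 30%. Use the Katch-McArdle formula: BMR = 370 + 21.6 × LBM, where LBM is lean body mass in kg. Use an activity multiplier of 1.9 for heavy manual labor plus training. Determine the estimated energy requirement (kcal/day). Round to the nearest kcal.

LBM = 80 × (1 − 0.3) = 56 kg. Katch-McArdle: BMR = 370 + 21.6 × 56 = 1579.6 kcal/day.
TEE = BMR × activity factor = 1579.6 × 1.9 = 3001.24 kcal/day.

3001 kcal/day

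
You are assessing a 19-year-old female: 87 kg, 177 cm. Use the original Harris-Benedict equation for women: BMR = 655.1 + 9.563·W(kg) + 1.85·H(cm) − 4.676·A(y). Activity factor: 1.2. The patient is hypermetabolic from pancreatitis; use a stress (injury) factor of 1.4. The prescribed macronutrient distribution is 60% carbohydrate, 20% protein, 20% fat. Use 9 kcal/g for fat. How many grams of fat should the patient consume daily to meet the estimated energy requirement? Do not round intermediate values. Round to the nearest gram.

Harris-Benedict: BMR = 655.1 + 9.563(87) + 1.85(177) − 4.676(19) = 1725.687 kcal/day.
TEE = 1725.687 × 1.2 = 2070.8244 kcal/day.
With stress factor 1.4: 2070.8244 × 1.4 = 2899.1542 kcal/day.
Fat energy = 20% × 2899.1542 = 579.8308 kcal.
Fat = 579.8308 ÷ 9 kcal/g = 64.4256 g.

64 g/day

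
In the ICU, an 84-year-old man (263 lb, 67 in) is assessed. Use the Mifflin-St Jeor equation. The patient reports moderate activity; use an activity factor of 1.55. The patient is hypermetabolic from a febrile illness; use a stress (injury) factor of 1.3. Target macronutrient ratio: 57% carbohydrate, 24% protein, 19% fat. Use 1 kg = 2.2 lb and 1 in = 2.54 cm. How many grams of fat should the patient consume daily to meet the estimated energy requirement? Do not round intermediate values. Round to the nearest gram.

78 g/day

Convert to metric: weight = 263 ÷ 2.2 = 119.5455 kg; height = 67 × 2.54 = 170.18 cm.
Mifflin-St Jeor (male): BMR = 10(119.5455) + 6.25(170.18) − 5(84) + 5 = 1195.4545 + 1063.625 − 420 + 5 = 1844.0795 kcal/day.
TEE = 1844.0795 × 1.55 = 2858.3233 kcal/day.
With stress factor 1.3: 2858.3233 × 1.3 = 3715.8203 kcal/day.
Fat energy = 19% × 3715.8203 = 706.0059 kcal.
Fat = 706.0059 ÷ 9 kcal/g = 78.4451 g.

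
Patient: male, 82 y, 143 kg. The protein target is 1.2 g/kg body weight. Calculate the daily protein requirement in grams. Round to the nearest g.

Protein = 1.2 g/kg × 143 kg = 171.6 g/day.

172 g/day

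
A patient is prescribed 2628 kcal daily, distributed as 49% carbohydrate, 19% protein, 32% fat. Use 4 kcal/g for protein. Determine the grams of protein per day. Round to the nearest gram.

125 g/day

Protein energy = 19% × 2628 = 499.32 kcal.
At 4 kcal/g: 499.32 ÷ 4 = 124.83 g.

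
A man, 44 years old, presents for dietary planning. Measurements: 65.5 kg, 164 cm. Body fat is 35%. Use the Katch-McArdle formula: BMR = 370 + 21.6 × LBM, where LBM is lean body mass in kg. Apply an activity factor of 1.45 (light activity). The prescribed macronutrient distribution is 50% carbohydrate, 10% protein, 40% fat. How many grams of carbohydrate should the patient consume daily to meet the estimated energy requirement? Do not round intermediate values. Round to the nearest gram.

LBM = 65.5 × (1 − 0.35) = 42.575 kg. Katch-McArdle: BMR = 370 + 21.6 × 42.575 = 1289.62 kcal/day.
TEE = 1289.62 × 1.45 = 1869.949 kcal/day.
Carbohydrate energy = 50% × 1869.949 = 934.9745 kcal.
Carbohydrate = 934.9745 ÷ 4 kcal/g = 233.7436 g.

234 g/day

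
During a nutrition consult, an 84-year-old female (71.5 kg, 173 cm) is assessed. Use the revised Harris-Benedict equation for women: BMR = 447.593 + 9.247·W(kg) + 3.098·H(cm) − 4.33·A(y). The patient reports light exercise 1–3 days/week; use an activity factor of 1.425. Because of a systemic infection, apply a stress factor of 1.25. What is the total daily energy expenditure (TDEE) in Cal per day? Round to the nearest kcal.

2282 Cal per day

Harris-Benedict: BMR = 447.593 + 9.247(71.5) + 3.098(173) − 4.33(84) = 1280.9875 kcal/day.
TEE = BMR × activity factor = 1280.9875 × 1.425 = 1825.4072 kcal/day.
Apply stress factor: 1825.4072 × 1.25 = 2281.759 kcal/day.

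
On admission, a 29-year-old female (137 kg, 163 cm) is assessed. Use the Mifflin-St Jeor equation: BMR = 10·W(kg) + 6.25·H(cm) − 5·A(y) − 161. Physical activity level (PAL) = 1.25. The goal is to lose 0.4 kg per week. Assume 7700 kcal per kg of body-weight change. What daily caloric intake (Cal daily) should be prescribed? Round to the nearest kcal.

2163 Cal daily

Mifflin-St Jeor (female): BMR = 10(137) + 6.25(163) − 5(29) − 161 = 1370 + 1018.75 − 145 − 161 = 2082.75 kcal/day.
TEE = 2082.75 × 1.25 = 2603.4375 kcal/day.
Required daily deficit = 0.4 × 7700 ÷ 7 = 440 kcal/day.
Target intake = 2603.4375 − 440 = 2163.4375 kcal/day.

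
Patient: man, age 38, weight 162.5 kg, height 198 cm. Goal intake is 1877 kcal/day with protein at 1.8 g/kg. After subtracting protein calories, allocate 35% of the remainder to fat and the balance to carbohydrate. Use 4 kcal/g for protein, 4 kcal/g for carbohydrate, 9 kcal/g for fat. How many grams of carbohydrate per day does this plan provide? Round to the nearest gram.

115 g/day

Protein = 1.8 × 162.5 = 292.5 g → 292.5 × 4 = 1170 kcal.
Non-protein calories = 1877 − 1170 = 707 kcal.
Fat: 35% × 707 = 247.45 kcal; carbohydrate: 459.55 kcal.
Carbohydrate: 459.55 kcal ÷ 4 kcal/g = 114.8875 g.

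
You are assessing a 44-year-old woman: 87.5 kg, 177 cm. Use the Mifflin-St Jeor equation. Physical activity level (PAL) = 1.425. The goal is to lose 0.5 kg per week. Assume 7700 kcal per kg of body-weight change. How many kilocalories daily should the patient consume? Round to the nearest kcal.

1730 kilocalories daily

Mifflin-St Jeor (female): BMR = 10(87.5) + 6.25(177) − 5(44) − 161 = 875 + 1106.25 − 220 − 161 = 1600.25 kcal/day.
TEE = 1600.25 × 1.425 = 2280.3563 kcal/day.
Required daily deficit = 0.5 × 7700 ÷ 7 = 550 kcal/day.
Target intake = 2280.3563 − 550 = 1730.3563 kcal/day.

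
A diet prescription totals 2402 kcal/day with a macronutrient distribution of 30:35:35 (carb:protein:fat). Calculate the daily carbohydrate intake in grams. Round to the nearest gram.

Carbohydrate energy = 30% × 2402 = 720.6 kcal.
At 4 kcal/g: 720.6 ÷ 4 = 180.15 g.

180 g/day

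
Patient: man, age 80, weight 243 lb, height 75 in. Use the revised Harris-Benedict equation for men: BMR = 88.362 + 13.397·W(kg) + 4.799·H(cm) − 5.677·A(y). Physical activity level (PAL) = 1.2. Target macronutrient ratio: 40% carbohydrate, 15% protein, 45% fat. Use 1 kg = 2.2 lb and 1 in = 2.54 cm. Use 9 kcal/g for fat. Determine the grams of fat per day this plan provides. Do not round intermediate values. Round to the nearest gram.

122 g/day

Convert to metric: weight = 243 ÷ 2.2 = 110.4545 kg; height = 75 × 2.54 = 190.5 cm.
Harris-Benedict: BMR = 88.362 + 13.397(110.4545) + 4.799(190.5) − 5.677(80) = 2028.171 kcal/day.
TEE = 2028.171 × 1.2 = 2433.8053 kcal/day.
Fat energy = 45% × 2433.8053 = 1095.2124 kcal.
Fat = 1095.2124 ÷ 9 kcal/g = 121.6903 g.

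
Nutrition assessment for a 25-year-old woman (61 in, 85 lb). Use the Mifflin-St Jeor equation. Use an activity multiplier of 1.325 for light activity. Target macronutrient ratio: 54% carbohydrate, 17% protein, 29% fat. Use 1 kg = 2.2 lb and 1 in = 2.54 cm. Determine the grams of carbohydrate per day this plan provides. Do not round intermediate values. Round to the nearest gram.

191 g/day

Convert to metric: weight = 85 ÷ 2.2 = 38.6364 kg; height = 61 × 2.54 = 154.94 cm.
Mifflin-St Jeor (female): BMR = 10(38.6364) + 6.25(154.94) − 5(25) − 161 = 386.3636 + 968.375 − 125 − 161 = 1068.7386 kcal/day.
TEE = 1068.7386 × 1.325 = 1416.0787 kcal/day.
Carbohydrate energy = 54% × 1416.0787 = 764.6825 kcal.
Carbohydrate = 764.6825 ÷ 4 kcal/g = 191.1706 g.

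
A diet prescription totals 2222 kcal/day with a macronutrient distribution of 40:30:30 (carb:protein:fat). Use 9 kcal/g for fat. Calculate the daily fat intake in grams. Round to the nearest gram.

74 g/day

Fat energy = 30% × 2222 = 666.6 kcal.
At 9 kcal/g: 666.6 ÷ 9 = 74.0667 g.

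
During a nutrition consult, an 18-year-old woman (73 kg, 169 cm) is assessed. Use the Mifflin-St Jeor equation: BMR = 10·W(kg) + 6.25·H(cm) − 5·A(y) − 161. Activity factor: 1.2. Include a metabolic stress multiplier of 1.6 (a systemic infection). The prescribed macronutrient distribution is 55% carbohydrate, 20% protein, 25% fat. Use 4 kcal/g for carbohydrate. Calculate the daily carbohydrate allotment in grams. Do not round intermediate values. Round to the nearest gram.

405 g/day

Mifflin-St Jeor (female): BMR = 10(73) + 6.25(169) − 5(18) − 161 = 730 + 1056.25 − 90 − 161 = 1535.25 kcal/day.
TEE = 1535.25 × 1.2 = 1842.3 kcal/day.
With stress factor 1.6: 1842.3 × 1.6 = 2947.68 kcal/day.
Carbohydrate energy = 55% × 2947.68 = 1621.224 kcal.
Carbohydrate = 1621.224 ÷ 4 kcal/g = 405.306 g.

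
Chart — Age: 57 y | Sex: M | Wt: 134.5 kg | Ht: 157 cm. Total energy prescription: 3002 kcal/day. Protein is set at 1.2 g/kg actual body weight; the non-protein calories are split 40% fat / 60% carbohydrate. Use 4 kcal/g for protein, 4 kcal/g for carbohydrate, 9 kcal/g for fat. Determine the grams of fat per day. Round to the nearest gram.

105 g/day

Protein = 1.2 × 134.5 = 161.4 g → 161.4 × 4 = 645.6 kcal.
Non-protein calories = 3002 − 645.6 = 2356.4 kcal.
Fat: 40% × 2356.4 = 942.56 kcal; carbohydrate: 1413.84 kcal.
Fat: 942.56 kcal ÷ 9 kcal/g = 104.7289 g.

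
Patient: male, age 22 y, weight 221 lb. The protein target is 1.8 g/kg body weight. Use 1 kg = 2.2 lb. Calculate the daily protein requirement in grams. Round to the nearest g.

Weight in kg = 221 ÷ 2.2 = 100.4545 kg.
Protein = 1.8 g/kg × 100.4545 kg = 180.8182 g/day.

181 g/day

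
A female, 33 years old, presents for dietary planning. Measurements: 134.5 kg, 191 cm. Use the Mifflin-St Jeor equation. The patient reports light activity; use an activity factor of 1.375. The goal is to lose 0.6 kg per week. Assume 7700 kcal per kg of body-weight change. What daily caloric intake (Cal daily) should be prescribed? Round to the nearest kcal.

2383 Cal daily

Mifflin-St Jeor (female): BMR = 10(134.5) + 6.25(191) − 5(33) − 161 = 1345 + 1193.75 − 165 − 161 = 2212.75 kcal/day.
TEE = 2212.75 × 1.375 = 3042.5313 kcal/day.
Required daily deficit = 0.6 × 7700 ÷ 7 = 660 kcal/day.
Target intake = 3042.5313 − 660 = 2382.5313 kcal/day.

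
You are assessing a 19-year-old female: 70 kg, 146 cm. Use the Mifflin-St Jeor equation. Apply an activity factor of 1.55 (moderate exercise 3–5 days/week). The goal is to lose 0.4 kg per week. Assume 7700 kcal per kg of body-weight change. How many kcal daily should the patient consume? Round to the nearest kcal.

Mifflin-St Jeor (female): BMR = 10(70) + 6.25(146) − 5(19) − 161 = 700 + 912.5 − 95 − 161 = 1356.5 kcal/day.
TEE = 1356.5 × 1.55 = 2102.575 kcal/day.
Required daily deficit = 0.4 × 7700 ÷ 7 = 440 kcal/day.
Target intake = 2102.575 − 440 = 1662.575 kcal/day.

1663 kcal daily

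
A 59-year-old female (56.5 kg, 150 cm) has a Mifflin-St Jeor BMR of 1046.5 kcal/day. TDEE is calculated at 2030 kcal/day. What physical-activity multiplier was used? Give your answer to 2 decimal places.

1.94

Activity factor = TEE ÷ BMR = 2030 ÷ 1046.5 = 1.94.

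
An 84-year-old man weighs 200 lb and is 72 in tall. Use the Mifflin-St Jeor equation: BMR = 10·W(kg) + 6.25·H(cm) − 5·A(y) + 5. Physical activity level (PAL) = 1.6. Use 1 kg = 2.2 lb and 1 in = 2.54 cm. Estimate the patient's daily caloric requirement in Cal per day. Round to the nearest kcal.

Convert to metric: weight = 200 ÷ 2.2 = 90.9091 kg; height = 72 × 2.54 = 182.88 cm.
Mifflin-St Jeor (male): BMR = 10(90.9091) + 6.25(182.88) − 5(84) + 5 = 909.0909 + 1143 − 420 + 5 = 1637.0909 kcal/day.
TEE = BMR × activity factor = 1637.0909 × 1.6 = 2619.3455 kcal/day.

2619 Cal per day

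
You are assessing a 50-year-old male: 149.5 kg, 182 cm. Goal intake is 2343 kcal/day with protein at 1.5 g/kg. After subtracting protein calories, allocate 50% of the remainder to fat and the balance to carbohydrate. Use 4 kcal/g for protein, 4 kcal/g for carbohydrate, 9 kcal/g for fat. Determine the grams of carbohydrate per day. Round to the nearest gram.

Protein = 1.5 × 149.5 = 224.25 g → 224.25 × 4 = 897 kcal.
Non-protein calories = 2343 − 897 = 1446 kcal.
Fat: 50% × 1446 = 723 kcal; carbohydrate: 723 kcal.
Carbohydrate: 723 kcal ÷ 4 kcal/g = 180.75 g.

181 g/day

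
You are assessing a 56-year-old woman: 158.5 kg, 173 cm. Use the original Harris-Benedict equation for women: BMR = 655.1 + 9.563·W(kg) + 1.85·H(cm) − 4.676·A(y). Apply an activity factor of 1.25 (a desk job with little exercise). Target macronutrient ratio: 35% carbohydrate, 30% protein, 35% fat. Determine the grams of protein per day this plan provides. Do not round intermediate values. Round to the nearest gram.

209 g/day

Harris-Benedict: BMR = 655.1 + 9.563(158.5) + 1.85(173) − 4.676(56) = 2229.0295 kcal/day.
TEE = 2229.0295 × 1.25 = 2786.2869 kcal/day.
Protein energy = 30% × 2786.2869 = 835.8861 kcal.
Protein = 835.8861 ÷ 4 kcal/g = 208.9715 g.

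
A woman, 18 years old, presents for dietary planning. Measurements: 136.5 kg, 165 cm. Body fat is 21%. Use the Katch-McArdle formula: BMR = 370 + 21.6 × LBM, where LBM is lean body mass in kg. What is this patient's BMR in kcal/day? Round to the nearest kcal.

LBM = 136.5 × (1 − 0.21) = 107.835 kg. Katch-McArdle: BMR = 370 + 21.6 × 107.835 = 2699.236 kcal/day.

2699 kcal/day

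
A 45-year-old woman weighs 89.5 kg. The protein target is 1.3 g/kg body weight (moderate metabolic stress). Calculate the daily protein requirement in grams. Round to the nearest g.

116 g/day

Protein = 1.3 g/kg × 89.5 kg = 116.35 g/day.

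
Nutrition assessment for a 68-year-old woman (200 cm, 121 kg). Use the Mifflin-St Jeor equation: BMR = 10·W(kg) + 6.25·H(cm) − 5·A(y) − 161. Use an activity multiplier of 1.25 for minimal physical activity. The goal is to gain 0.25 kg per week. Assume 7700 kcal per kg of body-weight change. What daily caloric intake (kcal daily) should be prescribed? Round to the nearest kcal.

2724 kcal daily

Mifflin-St Jeor (female): BMR = 10(121) + 6.25(200) − 5(68) − 161 = 1210 + 1250 − 340 − 161 = 1959 kcal/day.
TEE = 1959 × 1.25 = 2448.75 kcal/day.
Required daily surplus = 0.25 × 7700 ÷ 7 = 275 kcal/day.
Target intake = 2448.75 + 275 = 2723.75 kcal/day.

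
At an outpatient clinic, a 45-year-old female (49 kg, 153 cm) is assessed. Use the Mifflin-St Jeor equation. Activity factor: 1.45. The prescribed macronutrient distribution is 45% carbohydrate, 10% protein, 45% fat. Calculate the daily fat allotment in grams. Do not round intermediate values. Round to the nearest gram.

77 g/day

Mifflin-St Jeor (female): BMR = 10(49) + 6.25(153) − 5(45) − 161 = 490 + 956.25 − 225 − 161 = 1060.25 kcal/day.
TEE = 1060.25 × 1.45 = 1537.3625 kcal/day.
Fat energy = 45% × 1537.3625 = 691.8131 kcal.
Fat = 691.8131 ÷ 9 kcal/g = 76.8681 g.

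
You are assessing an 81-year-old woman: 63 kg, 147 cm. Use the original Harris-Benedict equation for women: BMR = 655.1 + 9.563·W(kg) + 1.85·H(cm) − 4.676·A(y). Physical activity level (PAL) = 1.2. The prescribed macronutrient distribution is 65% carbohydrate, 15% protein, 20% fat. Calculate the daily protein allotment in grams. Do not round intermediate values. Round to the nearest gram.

52 g/day

Harris-Benedict: BMR = 655.1 + 9.563(63) + 1.85(147) − 4.676(81) = 1150.763 kcal/day.
TEE = 1150.763 × 1.2 = 1380.9156 kcal/day.
Protein energy = 15% × 1380.9156 = 207.1373 kcal.
Protein = 207.1373 ÷ 4 kcal/g = 51.7843 g.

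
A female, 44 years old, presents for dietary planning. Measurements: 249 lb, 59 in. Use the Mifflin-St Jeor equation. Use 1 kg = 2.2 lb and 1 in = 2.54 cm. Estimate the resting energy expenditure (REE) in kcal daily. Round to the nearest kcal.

1687 kcal daily

Convert to metric: weight = 249 ÷ 2.2 = 113.1818 kg; height = 59 × 2.54 = 149.86 cm.
Mifflin-St Jeor (female): BMR = 10(113.1818) + 6.25(149.86) − 5(44) − 161 = 1131.8182 + 936.625 − 220 − 161 = 1687.4432 kcal/day.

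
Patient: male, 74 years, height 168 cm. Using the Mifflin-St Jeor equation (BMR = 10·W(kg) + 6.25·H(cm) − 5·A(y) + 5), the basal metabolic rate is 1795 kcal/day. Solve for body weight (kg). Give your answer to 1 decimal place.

1795 = 10·W + 6.25(168) − 5(74) + 5
10·W = 1795 − 685 = 1110, so W = 111 kg.

111.0 kg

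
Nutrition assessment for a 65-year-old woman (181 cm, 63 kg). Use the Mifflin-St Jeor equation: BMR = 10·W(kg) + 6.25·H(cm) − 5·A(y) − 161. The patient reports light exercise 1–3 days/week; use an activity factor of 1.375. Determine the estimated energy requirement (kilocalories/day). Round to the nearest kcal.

Mifflin-St Jeor (female): BMR = 10(63) + 6.25(181) − 5(65) − 161 = 630 + 1131.25 − 325 − 161 = 1275.25 kcal/day.
TEE = BMR × activity factor = 1275.25 × 1.375 = 1753.4688 kcal/day.

1753 kilocalories/day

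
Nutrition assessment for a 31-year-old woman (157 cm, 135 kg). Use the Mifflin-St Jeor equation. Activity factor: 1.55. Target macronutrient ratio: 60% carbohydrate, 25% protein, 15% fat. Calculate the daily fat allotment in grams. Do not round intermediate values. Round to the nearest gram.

Mifflin-St Jeor (female): BMR = 10(135) + 6.25(157) − 5(31) − 161 = 1350 + 981.25 − 155 − 161 = 2015.25 kcal/day.
TEE = 2015.25 × 1.55 = 3123.6375 kcal/day.
Fat energy = 15% × 3123.6375 = 468.5456 kcal.
Fat = 468.5456 ÷ 9 kcal/g = 52.0606 g.

52 g/day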